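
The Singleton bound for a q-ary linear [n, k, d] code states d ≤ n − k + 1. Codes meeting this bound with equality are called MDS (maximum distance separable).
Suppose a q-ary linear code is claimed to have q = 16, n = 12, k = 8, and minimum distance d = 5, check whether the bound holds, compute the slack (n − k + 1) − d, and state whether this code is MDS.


Singleton RHS = n − k + 1 = 5, slack = 0, bound satisfied, MDS.

Singleton bound: d ≤ n − k + 1.
Here n = 12, k = 8, so n − k + 1 = 5.
Given d = 5, check d ≤ 5: YES.
Slack = (n − k + 1) − d = 0.
The code is MDS (slack = 0).
Description: the claimed parameters are [12, 8, 5]_16; such a code would be MDS (meets Singleton bound).


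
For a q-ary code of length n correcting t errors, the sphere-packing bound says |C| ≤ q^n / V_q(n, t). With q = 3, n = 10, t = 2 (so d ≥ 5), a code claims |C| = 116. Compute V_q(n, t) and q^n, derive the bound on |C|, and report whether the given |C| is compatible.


V_q(n, t) = 201, q^n = 59049, Hamming bound = 293, |C| = 116 ≤ bound (satisfied).

Step 1: Compute V_q(n, t) = Σ_{j=0}^2 C(n, j) (q−1)^j.
  j = 0: C(10,0)·(2)^0 = 1·1 = 1.
  j = 1: C(10,1)·(2)^1 = 10·2 = 20.
  j = 2: C(10,2)·(2)^2 = 45·4 = 180.
  V_q(n, t) = 1 + 20 + 180 = 201.
Step 2: q^n = 3^10 = 59049.
Step 3: Hamming bound ⌊q^n / V_q(n,t)⌋ = ⌊59049/201⌋ = 293.
Step 4: Compare |C| = 116 to 293: satisfied.
The claimed |C| lies below the Hamming bound.


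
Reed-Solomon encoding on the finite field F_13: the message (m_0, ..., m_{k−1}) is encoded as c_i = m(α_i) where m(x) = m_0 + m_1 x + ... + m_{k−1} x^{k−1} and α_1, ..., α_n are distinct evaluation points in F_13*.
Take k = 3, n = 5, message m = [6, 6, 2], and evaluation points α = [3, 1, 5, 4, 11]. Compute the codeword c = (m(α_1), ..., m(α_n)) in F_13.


c = [3, 1, 8, 10, 2]

Message polynomial: m(x) = 6 + 6·x + 2·x^2 (mod 13).
For each evaluation point α_i, compute m(α_i) mod 13:
  α_1 = 3: Horner steps 2 → 12 → 3, so m(3) = 3.
  α_2 = 1: Horner steps 2 → 8 → 1, so m(1) = 1.
  α_3 = 5: Horner steps 2 → 3 → 8, so m(5) = 8.
  α_4 = 4: Horner steps 2 → 1 → 10, so m(4) = 10.
  α_5 = 11: Horner steps 2 → 2 → 2, so m(11) = 2.
Codeword c = [3, 1, 8, 10, 2] ∈ F_13^5.


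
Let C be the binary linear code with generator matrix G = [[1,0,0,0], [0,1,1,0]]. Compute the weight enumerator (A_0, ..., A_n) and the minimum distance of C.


Weight distribution: A_0 = 1, A_1 = 1, A_2 = 1, A_3 = 1. Minimum distance d = 1.

Enumerate all 2^2 = 4 messages m ∈ F_2^2.
For each, compute codeword c = mG in F_2^4, then tally its weight.
  m = 00 → c = 0000, weight = 0.
  m = 10 → c = 1000, weight = 1.
  m = 01 → c = 0110, weight = 2.
  m = 11 → c = 1110, weight = 3.
Tally weights:
  weight 0: 1 codewords.
  weight 1: 1 codewords.
  weight 2: 1 codewords.
  weight 3: 1 codewords.
Minimum distance d = smallest w > 0 with A_w > 0 = 1.
Sanity: Σ A_w = 4 = 2^2 = 4 ✓.


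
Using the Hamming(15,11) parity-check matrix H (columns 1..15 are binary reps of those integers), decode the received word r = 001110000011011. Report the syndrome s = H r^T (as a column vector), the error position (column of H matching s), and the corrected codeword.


s = (0, 1, 0, 0)^T, error position = 4, corrected codeword c = 001010000011011

Compute s = H r^T mod 2 one row at a time:
  s_1 = 0 + 0 + 0 + 1 + 1 + 0 + 1 + 1 = 4 ≡ 0 (mod 2).
  s_2 = 1 + 1 + 0 + 0 + 1 + 0 + 1 + 1 = 5 ≡ 1 (mod 2).
  s_3 = 0 + 1 + 0 + 0 + 0 + 1 + 1 + 1 = 4 ≡ 0 (mod 2).
  s_4 = 0 + 1 + 1 + 0 + 0 + 1 + 0 + 1 = 4 ≡ 0 (mod 2).
s = (0, 1, 0, 0)^T — this equals column 4 of H (binary 0100), so error is at position 4.
Correct: flip bit 4 of r = 001110000011011 to get c = 001010000011011.


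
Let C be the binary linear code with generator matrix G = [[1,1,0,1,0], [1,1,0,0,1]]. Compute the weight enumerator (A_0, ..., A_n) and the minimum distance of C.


Weight distribution: A_0 = 1, A_2 = 1, A_3 = 2. Minimum distance d = 2.

Enumerate all 2^2 = 4 messages m ∈ F_2^2.
For each, compute codeword c = mG in F_2^5, then tally its weight.
  m = 00 → c = 00000, weight = 0.
  m = 10 → c = 11010, weight = 3.
  m = 01 → c = 11001, weight = 3.
  m = 11 → c = 00011, weight = 2.
Tally weights:
  weight 0: 1 codewords.
  weight 2: 1 codewords.
  weight 3: 2 codewords.
Minimum distance d = smallest w > 0 with A_w > 0 = 2.
Sanity: Σ A_w = 4 = 2^2 = 4 ✓.


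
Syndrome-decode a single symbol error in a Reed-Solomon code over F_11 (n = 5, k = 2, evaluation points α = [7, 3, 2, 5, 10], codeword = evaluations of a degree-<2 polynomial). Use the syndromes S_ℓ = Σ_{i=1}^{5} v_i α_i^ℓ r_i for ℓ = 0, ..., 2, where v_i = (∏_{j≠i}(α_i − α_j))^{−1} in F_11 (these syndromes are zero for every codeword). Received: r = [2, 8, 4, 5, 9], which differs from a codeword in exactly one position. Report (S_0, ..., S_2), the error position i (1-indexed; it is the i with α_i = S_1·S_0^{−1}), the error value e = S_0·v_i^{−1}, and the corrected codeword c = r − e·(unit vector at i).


S = (7, 4, 7), error at position 5, error magnitude e = 6, c = [2, 8, 4, 5, 3].

Step 1: column multipliers v_i = (∏_{j≠i}(α_i − α_j))^{−1} mod 11.
  i = 1 (α = 7): (7−3)(7−2)(7−5)(7−10) = 4·5·2·(−3) = −120 ≡ 1, so v_1 = 1^{−1} = 1 (mod 11).
  i = 2 (α = 3): (3−7)(3−2)(3−5)(3−10) = (−4)·1·(−2)·(−7) = −56 ≡ 10, so v_2 = 10^{−1} = 10 (mod 11).
  i = 3 (α = 2): (2−7)(2−3)(2−5)(2−10) = (−5)·(−1)·(−3)·(−8) = 120 ≡ 10, so v_3 = 10^{−1} = 10 (mod 11).
  i = 4 (α = 5): (5−7)(5−3)(5−2)(5−10) = (−2)·2·3·(−5) = 60 ≡ 5, so v_4 = 5^{−1} = 9 (mod 11).
  i = 5 (α = 10): (10−7)(10−3)(10−2)(10−5) = 3·7·8·5 = 840 ≡ 4, so v_5 = 4^{−1} = 3 (mod 11).
  v = [1, 10, 10, 9, 3].
Step 2: syndromes of r = [2, 8, 4, 5, 9] (all sums mod 11).
  S_0 = Σ v_i r_i = 1·2 + 10·8 + 10·4 + 9·5 + 3·9 = 194 ≡ 7.
  S_1 = Σ v_i α_i r_i = 1·7·2 + 10·3·8 + 10·2·4 + 9·5·5 + 3·10·9 = 829 ≡ 4.
  α_i^2 mod 11 = [5, 9, 4, 3, 1].
  S_2 = Σ v_i α_i^2 r_i = 1·5·2 + 10·9·8 + 10·4·4 + 9·3·5 + 3·1·9 = 1052 ≡ 7.
  S = (7, 4, 7) ≠ 0, so r is not a codeword (an error is present).
Step 3: locate the error. For a single error e at position i, S_ℓ = v_i·e·α_i^ℓ, so α_err = S_1/S_0.
  S_0^{−1} = 7^{−1} = 8 (mod 11), so α_err = 4·8 = 32 ≡ 10 = α_5. Error position i = 5.
  Consistency check: S_2/S_1 = 7·3 = 21 ≡ 10 = α_err ✓ (single-error assumption holds).
Step 4: error magnitude e = S_0/v_5 = S_0·∏_{j≠5}(α_5 − α_j) = 7·4 = 28 ≡ 6 (mod 11).
Step 5: correct position 5: c_5 = r_5 − e = 9 − 6 ≡ 3 (mod 11). Hence c = [2, 8, 4, 5, 3].
  Check: interpolating c through the α_i gives m(x) = 7 + 4·x (degree < 2) with m(α_i) = c_i for every i, so c is indeed a codeword.


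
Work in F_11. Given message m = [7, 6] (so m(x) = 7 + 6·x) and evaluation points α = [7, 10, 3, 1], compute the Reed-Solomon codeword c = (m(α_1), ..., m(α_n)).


c = [5, 1, 3, 2]

Message polynomial: m(x) = 7 + 6·x (mod 11).
For each evaluation point α_i, compute m(α_i) mod 11:
  α_1 = 7: Horner steps 6 → 5, so m(7) = 5.
  α_2 = 10: Horner steps 6 → 1, so m(10) = 1.
  α_3 = 3: Horner steps 6 → 3, so m(3) = 3.
  α_4 = 1: Horner steps 6 → 2, so m(1) = 2.
Codeword c = [5, 1, 3, 2] ∈ F_11^4.


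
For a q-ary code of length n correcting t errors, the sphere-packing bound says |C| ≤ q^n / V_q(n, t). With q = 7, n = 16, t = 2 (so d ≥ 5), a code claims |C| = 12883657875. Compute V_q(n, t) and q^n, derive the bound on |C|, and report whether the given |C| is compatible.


V_q(n, t) = 4417, q^n = 33232930569601, Hamming bound = 7523869270, |C| = 12883657875 > bound (violated).

Step 1: Compute V_q(n, t) = Σ_{j=0}^2 C(n, j) (q−1)^j.
  j = 0: C(16,0)·(6)^0 = 1·1 = 1.
  j = 1: C(16,1)·(6)^1 = 16·6 = 96.
  j = 2: C(16,2)·(6)^2 = 120·36 = 4320.
  V_q(n, t) = 1 + 96 + 4320 = 4417.
Step 2: q^n = 7^16 = 33232930569601.
Step 3: Hamming bound ⌊q^n / V_q(n,t)⌋ = ⌊33232930569601/4417⌋ = 7523869270.
Step 4: Compare |C| = 12883657875 to 7523869270: violated.
The claimed |C| lies above the Hamming bound, so no 7-ary code of length 16 with d ≥ 5 can have 12883657875 codewords.


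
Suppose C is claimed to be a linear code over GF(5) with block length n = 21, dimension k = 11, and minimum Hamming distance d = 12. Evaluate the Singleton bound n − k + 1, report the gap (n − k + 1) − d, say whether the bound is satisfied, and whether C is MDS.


Singleton RHS = n − k + 1 = 11, slack = -1, bound violated (no such code; not MDS).

Singleton bound: d ≤ n − k + 1.
Here n = 21, k = 11, so n − k + 1 = 11.
Given d = 12, check d ≤ 11: NO.
Slack = (n − k + 1) − d = -1.
The slack is negative: d = 12 exceeds n − k + 1 = 11 by 1, so the Singleton bound is violated and no linear [21, 11, 12]_5 code can exist. In particular it is not MDS (MDS requires d = n − k + 1 exactly).
Description: the claimed parameters are [21, 11, 12]_5; such a code would be impossible (violates the Singleton bound).


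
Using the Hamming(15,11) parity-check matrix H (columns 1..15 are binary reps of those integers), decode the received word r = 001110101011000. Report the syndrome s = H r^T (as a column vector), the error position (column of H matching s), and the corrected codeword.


s = (1, 0, 1, 1)^T, error position = 11, corrected codeword c = 001110101001000

Compute s = H r^T mod 2 one row at a time:
  s_1 = 0 + 1 + 0 + 1 + 1 + 0 + 0 + 0 = 3 ≡ 1 (mod 2).
  s_2 = 1 + 1 + 0 + 1 + 1 + 0 + 0 + 0 = 4 ≡ 0 (mod 2).
  s_3 = 0 + 1 + 0 + 1 + 0 + 1 + 0 + 0 = 3 ≡ 1 (mod 2).
  s_4 = 0 + 1 + 1 + 1 + 1 + 1 + 0 + 0 = 5 ≡ 1 (mod 2).
s = (1, 0, 1, 1)^T — this equals column 11 of H (binary 1011), so error is at position 11.
Correct: flip bit 11 of r = 001110101011000 to get c = 001110101001000.


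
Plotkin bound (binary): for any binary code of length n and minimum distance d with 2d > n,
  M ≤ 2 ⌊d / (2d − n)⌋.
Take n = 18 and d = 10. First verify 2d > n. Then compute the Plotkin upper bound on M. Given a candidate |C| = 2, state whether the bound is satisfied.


Plotkin bound M ≤ 10; given |C| = 2 ≤ bound (satisfied).

Check applicability: 2d = 20, n = 18.
2d − n = 2 > 0, so Plotkin applies.
Compute d/(2d−n) = 10/2 ≈ 5.0000.
⌊d/(2d−n)⌋ = 5.
Plotkin bound: M ≤ 2·5 = 10.
Given |C| = 2, check: satisfied.
This |C| is below the Plotkin bound.


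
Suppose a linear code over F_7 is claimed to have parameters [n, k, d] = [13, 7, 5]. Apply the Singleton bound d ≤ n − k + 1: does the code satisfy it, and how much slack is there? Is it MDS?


Singleton RHS = n − k + 1 = 7, slack = 2, bound satisfied, not MDS.

Singleton bound: d ≤ n − k + 1.
Here n = 13, k = 7, so n − k + 1 = 7.
Given d = 5, check d ≤ 7: YES.
Slack = (n − k + 1) − d = 2.
The code is NOT MDS (slack = 2 > 0).
Description: the claimed parameters are [13, 7, 5]_7; such a code would be non-MDS.


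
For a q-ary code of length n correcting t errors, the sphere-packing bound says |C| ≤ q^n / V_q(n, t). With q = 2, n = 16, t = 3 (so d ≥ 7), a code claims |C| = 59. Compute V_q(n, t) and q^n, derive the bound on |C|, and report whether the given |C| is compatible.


V_q(n, t) = 697, q^n = 65536, Hamming bound = 94, |C| = 59 ≤ bound (satisfied).

Step 1: Compute V_q(n, t) = Σ_{j=0}^3 C(n, j) (q−1)^j.
  j = 0: C(16,0)·(1)^0 = 1·1 = 1.
  j = 1: C(16,1)·(1)^1 = 16·1 = 16.
  j = 2: C(16,2)·(1)^2 = 120·1 = 120.
  j = 3: C(16,3)·(1)^3 = 560·1 = 560.
  V_q(n, t) = 1 + 16 + 120 + 560 = 697.
Step 2: q^n = 2^16 = 65536.
Step 3: Hamming bound ⌊q^n / V_q(n,t)⌋ = ⌊65536/697⌋ = 94.
Step 4: Compare |C| = 59 to 94: satisfied.
The claimed |C| lies below the Hamming bound.


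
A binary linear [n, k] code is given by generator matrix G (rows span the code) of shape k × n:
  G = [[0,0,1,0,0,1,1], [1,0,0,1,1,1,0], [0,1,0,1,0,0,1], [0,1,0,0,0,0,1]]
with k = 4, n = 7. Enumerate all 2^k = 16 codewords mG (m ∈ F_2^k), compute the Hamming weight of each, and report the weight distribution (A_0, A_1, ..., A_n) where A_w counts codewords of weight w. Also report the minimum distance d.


Weight distribution: A_0 = 1, A_1 = 1, A_2 = 1, A_3 = 4, A_4 = 5, A_5 = 3, A_6 = 1. Minimum distance d = 1.

Enumerate all 2^4 = 16 messages m ∈ F_2^4.
For each, compute codeword c = mG in F_2^7, then tally its weight.
  m = 0000 → c = 0000000, weight = 0.
  m = 1000 → c = 0010011, weight = 3.
  m = 0100 → c = 1001110, weight = 4.
  m = 1100 → c = 1011101, weight = 5.
  m = 0010 → c = 0101001, weight = 3.
  m = 1010 → c = 0111010, weight = 4.
  m = 0110 → c = 1100111, weight = 5.
  m = 1110 → c = 1110100, weight = 4.
  m = 0001 → c = 0100001, weight = 2.
  m = 1001 → c = 0110010, weight = 3.
  m = 0101 → c = 1101111, weight = 6.
  m = 1101 → c = 1111100, weight = 5.
  m = 0011 → c = 0001000, weight = 1.
  m = 1011 → c = 0011011, weight = 4.
  m = 0111 → c = 1000110, weight = 3.
  m = 1111 → c = 1010101, weight = 4.
Tally weights:
  weight 0: 1 codewords.
  weight 1: 1 codewords.
  weight 2: 1 codewords.
  weight 3: 4 codewords.
  weight 4: 5 codewords.
  weight 5: 3 codewords.
  weight 6: 1 codewords.
Minimum distance d = smallest w > 0 with A_w > 0 = 1.
Sanity: Σ A_w = 16 = 2^4 = 16 ✓.


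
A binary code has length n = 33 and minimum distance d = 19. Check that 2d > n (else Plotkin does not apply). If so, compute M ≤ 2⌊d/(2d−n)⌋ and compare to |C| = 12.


Plotkin bound M ≤ 6; given |C| = 12 > bound (violated).

Check applicability: 2d = 38, n = 33.
2d − n = 5 > 0, so Plotkin applies.
Compute d/(2d−n) = 19/5 ≈ 3.8000.
⌊d/(2d−n)⌋ = 3.
Plotkin bound: M ≤ 2·3 = 6.
Given |C| = 12, check: VIOLATED.
This |C| is above the Plotkin bound, so no binary code with n = 33, d = 19 and 12 codewords exists.


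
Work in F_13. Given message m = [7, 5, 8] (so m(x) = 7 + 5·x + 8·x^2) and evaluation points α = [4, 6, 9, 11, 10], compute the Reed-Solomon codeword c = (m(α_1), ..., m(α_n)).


c = [12, 0, 11, 3, 12]

Message polynomial: m(x) = 7 + 5·x + 8·x^2 (mod 13).
For each evaluation point α_i, compute m(α_i) mod 13:
  α_1 = 4: Horner steps 8 → 11 → 12, so m(4) = 12.
  α_2 = 6: Horner steps 8 → 1 → 0, so m(6) = 0.
  α_3 = 9: Horner steps 8 → 12 → 11, so m(9) = 11.
  α_4 = 11: Horner steps 8 → 2 → 3, so m(11) = 3.
  α_5 = 10: Horner steps 8 → 7 → 12, so m(10) = 12.
Codeword c = [12, 0, 11, 3, 12] ∈ F_13^5.


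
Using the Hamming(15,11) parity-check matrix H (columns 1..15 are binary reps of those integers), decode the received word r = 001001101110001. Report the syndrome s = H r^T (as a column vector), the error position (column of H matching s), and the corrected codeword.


s = (0, 1, 0, 1)^T, error position = 5, corrected codeword c = 001011101110001

Compute s = H r^T mod 2 one row at a time:
  s_1 = 0 + 1 + 1 + 1 + 0 + 0 + 0 + 1 = 4 ≡ 0 (mod 2).
  s_2 = 0 + 0 + 1 + 1 + 0 + 0 + 0 + 1 = 3 ≡ 1 (mod 2).
  s_3 = 0 + 1 + 1 + 1 + 1 + 1 + 0 + 1 = 6 ≡ 0 (mod 2).
  s_4 = 0 + 1 + 0 + 1 + 1 + 1 + 0 + 1 = 5 ≡ 1 (mod 2).
s = (0, 1, 0, 1)^T — this equals column 5 of H (binary 0101), so error is at position 5.
Correct: flip bit 5 of r = 001001101110001 to get c = 001011101110001.


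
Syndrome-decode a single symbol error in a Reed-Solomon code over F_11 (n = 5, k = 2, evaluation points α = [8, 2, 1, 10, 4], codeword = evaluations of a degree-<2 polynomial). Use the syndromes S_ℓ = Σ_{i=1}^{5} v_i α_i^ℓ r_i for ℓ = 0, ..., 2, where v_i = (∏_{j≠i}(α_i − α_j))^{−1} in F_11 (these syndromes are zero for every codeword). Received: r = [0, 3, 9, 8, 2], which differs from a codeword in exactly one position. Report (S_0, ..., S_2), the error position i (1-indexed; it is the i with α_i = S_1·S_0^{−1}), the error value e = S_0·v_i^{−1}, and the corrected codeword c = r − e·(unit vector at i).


S = (7, 4, 7), error at position 4, error magnitude e = 9, c = [0, 3, 9, 10, 2].

Step 1: column multipliers v_i = (∏_{j≠i}(α_i − α_j))^{−1} mod 11.
  i = 1 (α = 8): (8−2)(8−1)(8−10)(8−4) = 6·7·(−2)·4 = −336 ≡ 5, so v_1 = 5^{−1} = 9 (mod 11).
  i = 2 (α = 2): (2−8)(2−1)(2−10)(2−4) = (−6)·1·(−8)·(−2) = −96 ≡ 3, so v_2 = 3^{−1} = 4 (mod 11).
  i = 3 (α = 1): (1−8)(1−2)(1−10)(1−4) = (−7)·(−1)·(−9)·(−3) = 189 ≡ 2, so v_3 = 2^{−1} = 6 (mod 11).
  i = 4 (α = 10): (10−8)(10−2)(10−1)(10−4) = 2·8·9·6 = 864 ≡ 6, so v_4 = 6^{−1} = 2 (mod 11).
  i = 5 (α = 4): (4−8)(4−2)(4−1)(4−10) = (−4)·2·3·(−6) = 144 ≡ 1, so v_5 = 1^{−1} = 1 (mod 11).
  v = [9, 4, 6, 2, 1].
Step 2: syndromes of r = [0, 3, 9, 8, 2] (all sums mod 11).
  S_0 = Σ v_i r_i = 9·0 + 4·3 + 6·9 + 2·8 + 1·2 = 84 ≡ 7.
  S_1 = Σ v_i α_i r_i = 9·8·0 + 4·2·3 + 6·1·9 + 2·10·8 + 1·4·2 = 246 ≡ 4.
  α_i^2 mod 11 = [9, 4, 1, 1, 5].
  S_2 = Σ v_i α_i^2 r_i = 9·9·0 + 4·4·3 + 6·1·9 + 2·1·8 + 1·5·2 = 128 ≡ 7.
  S = (7, 4, 7) ≠ 0, so r is not a codeword (an error is present).
Step 3: locate the error. For a single error e at position i, S_ℓ = v_i·e·α_i^ℓ, so α_err = S_1/S_0.
  S_0^{−1} = 7^{−1} = 8 (mod 11), so α_err = 4·8 = 32 ≡ 10 = α_4. Error position i = 4.
  Consistency check: S_2/S_1 = 7·3 = 21 ≡ 10 = α_err ✓ (single-error assumption holds).
Step 4: error magnitude e = S_0/v_4 = S_0·∏_{j≠4}(α_4 − α_j) = 7·6 = 42 ≡ 9 (mod 11).
Step 5: correct position 4: c_4 = r_4 − e = 8 − 9 ≡ 10 (mod 11). Hence c = [0, 3, 9, 10, 2].
  Check: interpolating c through the α_i gives m(x) = 4 + 5·x (degree < 2) with m(α_i) = c_i for every i, so c is indeed a codeword.


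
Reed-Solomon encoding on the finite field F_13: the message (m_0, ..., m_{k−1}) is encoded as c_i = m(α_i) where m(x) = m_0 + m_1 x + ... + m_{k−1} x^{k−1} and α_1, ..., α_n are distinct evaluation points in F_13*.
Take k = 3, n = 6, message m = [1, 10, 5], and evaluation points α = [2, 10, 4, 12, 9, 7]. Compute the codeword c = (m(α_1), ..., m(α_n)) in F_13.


c = [2, 3, 4, 9, 2, 4]

Message polynomial: m(x) = 1 + 10·x + 5·x^2 (mod 13).
For each evaluation point α_i, compute m(α_i) mod 13:
  α_1 = 2: Horner steps 5 → 7 → 2, so m(2) = 2.
  α_2 = 10: Horner steps 5 → 8 → 3, so m(10) = 3.
  α_3 = 4: Horner steps 5 → 4 → 4, so m(4) = 4.
  α_4 = 12: Horner steps 5 → 5 → 9, so m(12) = 9.
  α_5 = 9: Horner steps 5 → 3 → 2, so m(9) = 2.
  α_6 = 7: Horner steps 5 → 6 → 4, so m(7) = 4.
Codeword c = [2, 3, 4, 9, 2, 4] ∈ F_13^6.


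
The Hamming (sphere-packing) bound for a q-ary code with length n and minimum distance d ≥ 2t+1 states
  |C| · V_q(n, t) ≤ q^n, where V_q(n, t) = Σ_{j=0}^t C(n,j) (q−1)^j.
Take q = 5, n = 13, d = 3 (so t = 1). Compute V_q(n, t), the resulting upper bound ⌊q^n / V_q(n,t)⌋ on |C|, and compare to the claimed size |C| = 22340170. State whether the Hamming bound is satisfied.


V_q(n, t) = 53, q^n = 1220703125, Hamming bound = 23032134, |C| = 22340170 ≤ bound (satisfied).

Step 1: Compute V_q(n, t) = Σ_{j=0}^1 C(n, j) (q−1)^j.
  j = 0: C(13,0)·(4)^0 = 1·1 = 1.
  j = 1: C(13,1)·(4)^1 = 13·4 = 52.
  V_q(n, t) = 1 + 52 = 53.
Step 2: q^n = 5^13 = 1220703125.
Step 3: Hamming bound ⌊q^n / V_q(n,t)⌋ = ⌊1220703125/53⌋ = 23032134.
Step 4: Compare |C| = 22340170 to 23032134: satisfied.
The claimed |C| lies below the Hamming bound.


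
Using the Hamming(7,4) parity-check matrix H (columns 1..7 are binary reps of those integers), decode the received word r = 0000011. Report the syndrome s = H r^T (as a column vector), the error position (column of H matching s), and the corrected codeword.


s = (0, 0, 1)^T, error position = 1, corrected codeword c = 1000011

Compute s = H r^T mod 2 one row at a time:
  s_1 = 0 + 0 + 1 + 1 = 2 ≡ 0 (mod 2).
  s_2 = 0 + 0 + 1 + 1 = 2 ≡ 0 (mod 2).
  s_3 = 0 + 0 + 0 + 1 = 1 ≡ 1 (mod 2).
s = (0, 0, 1)^T — this equals column 1 of H (binary 001), so error is at position 1.
Correct: flip bit 1 of r = 0000011 to get c = 1000011.


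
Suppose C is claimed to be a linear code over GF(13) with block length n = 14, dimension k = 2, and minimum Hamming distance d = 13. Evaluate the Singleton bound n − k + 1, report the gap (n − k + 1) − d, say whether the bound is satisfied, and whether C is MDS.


Singleton RHS = n − k + 1 = 13, slack = 0, bound satisfied, MDS.

Singleton bound: d ≤ n − k + 1.
Here n = 14, k = 2, so n − k + 1 = 13.
Given d = 13, check d ≤ 13: YES.
Slack = (n − k + 1) − d = 0.
The code is MDS (slack = 0).
Description: the claimed parameters are [14, 2, 13]_13; such a code would be MDS (meets Singleton bound).


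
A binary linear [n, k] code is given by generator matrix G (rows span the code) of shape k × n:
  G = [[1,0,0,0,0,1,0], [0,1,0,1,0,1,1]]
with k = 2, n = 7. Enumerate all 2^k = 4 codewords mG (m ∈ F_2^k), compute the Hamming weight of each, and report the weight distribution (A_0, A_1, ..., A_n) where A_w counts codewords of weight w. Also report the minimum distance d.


Weight distribution: A_0 = 1, A_2 = 1, A_4 = 2. Minimum distance d = 2.

Enumerate all 2^2 = 4 messages m ∈ F_2^2.
For each, compute codeword c = mG in F_2^7, then tally its weight.
  m = 00 → c = 0000000, weight = 0.
  m = 10 → c = 1000010, weight = 2.
  m = 01 → c = 0101011, weight = 4.
  m = 11 → c = 1101001, weight = 4.
Tally weights:
  weight 0: 1 codewords.
  weight 2: 1 codewords.
  weight 4: 2 codewords.
Minimum distance d = smallest w > 0 with A_w > 0 = 2.
Sanity: Σ A_w = 4 = 2^2 = 4 ✓.


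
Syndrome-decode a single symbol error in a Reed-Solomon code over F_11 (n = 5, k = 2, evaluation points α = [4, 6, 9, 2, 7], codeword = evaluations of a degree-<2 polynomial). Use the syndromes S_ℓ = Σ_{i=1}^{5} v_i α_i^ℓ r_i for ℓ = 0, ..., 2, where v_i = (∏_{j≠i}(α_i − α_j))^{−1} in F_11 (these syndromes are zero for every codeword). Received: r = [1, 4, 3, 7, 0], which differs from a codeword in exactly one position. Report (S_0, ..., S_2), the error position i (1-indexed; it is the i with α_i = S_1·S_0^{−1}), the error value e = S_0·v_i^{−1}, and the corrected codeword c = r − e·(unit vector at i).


S = (4, 8, 5), error at position 4, error magnitude e = 9, c = [1, 4, 3, 9, 0].

Step 1: column multipliers v_i = (∏_{j≠i}(α_i − α_j))^{−1} mod 11.
  i = 1 (α = 4): (4−6)(4−9)(4−2)(4−7) = (−2)·(−5)·2·(−3) = −60 ≡ 6, so v_1 = 6^{−1} = 2 (mod 11).
  i = 2 (α = 6): (6−4)(6−9)(6−2)(6−7) = 2·(−3)·4·(−1) = 24 ≡ 2, so v_2 = 2^{−1} = 6 (mod 11).
  i = 3 (α = 9): (9−4)(9−6)(9−2)(9−7) = 5·3·7·2 = 210 ≡ 1, so v_3 = 1^{−1} = 1 (mod 11).
  i = 4 (α = 2): (2−4)(2−6)(2−9)(2−7) = (−2)·(−4)·(−7)·(−5) = 280 ≡ 5, so v_4 = 5^{−1} = 9 (mod 11).
  i = 5 (α = 7): (7−4)(7−6)(7−9)(7−2) = 3·1·(−2)·5 = −30 ≡ 3, so v_5 = 3^{−1} = 4 (mod 11).
  v = [2, 6, 1, 9, 4].
Step 2: syndromes of r = [1, 4, 3, 7, 0] (all sums mod 11).
  S_0 = Σ v_i r_i = 2·1 + 6·4 + 1·3 + 9·7 + 4·0 = 92 ≡ 4.
  S_1 = Σ v_i α_i r_i = 2·4·1 + 6·6·4 + 1·9·3 + 9·2·7 + 4·7·0 = 305 ≡ 8.
  α_i^2 mod 11 = [5, 3, 4, 4, 5].
  S_2 = Σ v_i α_i^2 r_i = 2·5·1 + 6·3·4 + 1·4·3 + 9·4·7 + 4·5·0 = 346 ≡ 5.
  S = (4, 8, 5) ≠ 0, so r is not a codeword (an error is present).
Step 3: locate the error. For a single error e at position i, S_ℓ = v_i·e·α_i^ℓ, so α_err = S_1/S_0.
  S_0^{−1} = 4^{−1} = 3 (mod 11), so α_err = 8·3 = 24 ≡ 2 = α_4. Error position i = 4.
  Consistency check: S_2/S_1 = 5·7 = 35 ≡ 2 = α_err ✓ (single-error assumption holds).
Step 4: error magnitude e = S_0/v_4 = S_0·∏_{j≠4}(α_4 − α_j) = 4·5 = 20 ≡ 9 (mod 11).
Step 5: correct position 4: c_4 = r_4 − e = 7 − 9 ≡ 9 (mod 11). Hence c = [1, 4, 3, 9, 0].
  Check: interpolating c through the α_i gives m(x) = 6 + 7·x (degree < 2) with m(α_i) = c_i for every i, so c is indeed a codeword.


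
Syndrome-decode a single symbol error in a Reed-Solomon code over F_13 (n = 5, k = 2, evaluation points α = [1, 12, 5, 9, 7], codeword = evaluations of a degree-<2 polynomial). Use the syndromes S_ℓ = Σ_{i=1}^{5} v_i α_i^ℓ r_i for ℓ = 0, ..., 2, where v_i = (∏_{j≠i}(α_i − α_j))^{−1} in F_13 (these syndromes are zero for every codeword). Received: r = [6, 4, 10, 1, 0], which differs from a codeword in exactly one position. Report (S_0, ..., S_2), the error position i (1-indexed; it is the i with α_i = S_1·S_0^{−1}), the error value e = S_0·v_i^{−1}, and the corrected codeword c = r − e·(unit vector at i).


S = (9, 11, 12), error at position 5, error magnitude e = 1, c = [6, 4, 10, 1, 12].

Step 1: column multipliers v_i = (∏_{j≠i}(α_i − α_j))^{−1} mod 13.
  i = 1 (α = 1): (1−12)(1−5)(1−9)(1−7) = (−11)·(−4)·(−8)·(−6) = 2112 ≡ 6, so v_1 = 6^{−1} = 11 (mod 13).
  i = 2 (α = 12): (12−1)(12−5)(12−9)(12−7) = 11·7·3·5 = 1155 ≡ 11, so v_2 = 11^{−1} = 6 (mod 13).
  i = 3 (α = 5): (5−1)(5−12)(5−9)(5−7) = 4·(−7)·(−4)·(−2) = −224 ≡ 10, so v_3 = 10^{−1} = 4 (mod 13).
  i = 4 (α = 9): (9−1)(9−12)(9−5)(9−7) = 8·(−3)·4·2 = −192 ≡ 3, so v_4 = 3^{−1} = 9 (mod 13).
  i = 5 (α = 7): (7−1)(7−12)(7−5)(7−9) = 6·(−5)·2·(−2) = 120 ≡ 3, so v_5 = 3^{−1} = 9 (mod 13).
  v = [11, 6, 4, 9, 9].
Step 2: syndromes of r = [6, 4, 10, 1, 0] (all sums mod 13).
  S_0 = Σ v_i r_i = 11·6 + 6·4 + 4·10 + 9·1 + 9·0 = 139 ≡ 9.
  S_1 = Σ v_i α_i r_i = 11·1·6 + 6·12·4 + 4·5·10 + 9·9·1 + 9·7·0 = 635 ≡ 11.
  α_i^2 mod 13 = [1, 1, 12, 3, 10].
  S_2 = Σ v_i α_i^2 r_i = 11·1·6 + 6·1·4 + 4·12·10 + 9·3·1 + 9·10·0 = 597 ≡ 12.
  S = (9, 11, 12) ≠ 0, so r is not a codeword (an error is present).
Step 3: locate the error. For a single error e at position i, S_ℓ = v_i·e·α_i^ℓ, so α_err = S_1/S_0.
  S_0^{−1} = 9^{−1} = 3 (mod 13), so α_err = 11·3 = 33 ≡ 7 = α_5. Error position i = 5.
  Consistency check: S_2/S_1 = 12·6 = 72 ≡ 7 = α_err ✓ (single-error assumption holds).
Step 4: error magnitude e = S_0/v_5 = S_0·∏_{j≠5}(α_5 − α_j) = 9·3 = 27 ≡ 1 (mod 13).
Step 5: correct position 5: c_5 = r_5 − e = 0 − 1 ≡ 12 (mod 13). Hence c = [6, 4, 10, 1, 12].
  Check: interpolating c through the α_i gives m(x) = 5 + 1·x (degree < 2) with m(α_i) = c_i for every i, so c is indeed a codeword.


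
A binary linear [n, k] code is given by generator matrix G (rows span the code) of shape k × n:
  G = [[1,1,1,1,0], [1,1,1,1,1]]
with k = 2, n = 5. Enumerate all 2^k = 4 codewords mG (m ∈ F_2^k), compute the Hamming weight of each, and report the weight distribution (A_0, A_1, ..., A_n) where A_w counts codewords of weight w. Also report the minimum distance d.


Weight distribution: A_0 = 1, A_1 = 1, A_4 = 1, A_5 = 1. Minimum distance d = 1.

Enumerate all 2^2 = 4 messages m ∈ F_2^2.
For each, compute codeword c = mG in F_2^5, then tally its weight.
  m = 00 → c = 00000, weight = 0.
  m = 10 → c = 11110, weight = 4.
  m = 01 → c = 11111, weight = 5.
  m = 11 → c = 00001, weight = 1.
Tally weights:
  weight 0: 1 codewords.
  weight 1: 1 codewords.
  weight 4: 1 codewords.
  weight 5: 1 codewords.
Minimum distance d = smallest w > 0 with A_w > 0 = 1.
Sanity: Σ A_w = 4 = 2^2 = 4 ✓.


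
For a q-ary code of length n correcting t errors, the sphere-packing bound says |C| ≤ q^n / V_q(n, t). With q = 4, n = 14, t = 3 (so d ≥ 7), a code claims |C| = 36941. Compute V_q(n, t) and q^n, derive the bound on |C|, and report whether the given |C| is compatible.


V_q(n, t) = 10690, q^n = 268435456, Hamming bound = 25110, |C| = 36941 > bound (violated).

Step 1: Compute V_q(n, t) = Σ_{j=0}^3 C(n, j) (q−1)^j.
  j = 0: C(14,0)·(3)^0 = 1·1 = 1.
  j = 1: C(14,1)·(3)^1 = 14·3 = 42.
  j = 2: C(14,2)·(3)^2 = 91·9 = 819.
  j = 3: C(14,3)·(3)^3 = 364·27 = 9828.
  V_q(n, t) = 1 + 42 + 819 + 9828 = 10690.
Step 2: q^n = 4^14 = 268435456.
Step 3: Hamming bound ⌊q^n / V_q(n,t)⌋ = ⌊268435456/10690⌋ = 25110.
Step 4: Compare |C| = 36941 to 25110: violated.
The claimed |C| lies above the Hamming bound, so no 4-ary code of length 14 with d ≥ 7 can have 36941 codewords.


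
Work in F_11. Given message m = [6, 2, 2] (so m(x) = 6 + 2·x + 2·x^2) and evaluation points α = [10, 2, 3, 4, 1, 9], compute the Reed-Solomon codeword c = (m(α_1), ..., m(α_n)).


c = [6, 7, 8, 2, 10, 10]

Message polynomial: m(x) = 6 + 2·x + 2·x^2 (mod 11).
For each evaluation point α_i, compute m(α_i) mod 11:
  α_1 = 10: Horner steps 2 → 0 → 6, so m(10) = 6.
  α_2 = 2: Horner steps 2 → 6 → 7, so m(2) = 7.
  α_3 = 3: Horner steps 2 → 8 → 8, so m(3) = 8.
  α_4 = 4: Horner steps 2 → 10 → 2, so m(4) = 2.
  α_5 = 1: Horner steps 2 → 4 → 10, so m(1) = 10.
  α_6 = 9: Horner steps 2 → 9 → 10, so m(9) = 10.
Codeword c = [6, 7, 8, 2, 10, 10] ∈ F_11^6.


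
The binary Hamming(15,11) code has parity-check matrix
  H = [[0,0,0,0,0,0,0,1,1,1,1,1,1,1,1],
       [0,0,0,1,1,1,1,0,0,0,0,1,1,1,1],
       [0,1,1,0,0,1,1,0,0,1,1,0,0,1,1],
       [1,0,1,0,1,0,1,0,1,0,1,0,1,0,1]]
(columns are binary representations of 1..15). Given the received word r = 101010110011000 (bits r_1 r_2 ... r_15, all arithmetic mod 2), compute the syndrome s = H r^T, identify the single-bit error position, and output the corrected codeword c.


s = (1, 1, 1, 1)^T, error position = 15, corrected codeword c = 101010110011001

Compute s = H r^T mod 2 one row at a time:
  s_1 = 1 + 0 + 0 + 1 + 1 + 0 + 0 + 0 = 3 ≡ 1 (mod 2).
  s_2 = 0 + 1 + 0 + 1 + 1 + 0 + 0 + 0 = 3 ≡ 1 (mod 2).
  s_3 = 0 + 1 + 0 + 1 + 0 + 1 + 0 + 0 = 3 ≡ 1 (mod 2).
  s_4 = 1 + 1 + 1 + 1 + 0 + 1 + 0 + 0 = 5 ≡ 1 (mod 2).
s = (1, 1, 1, 1)^T — this equals column 15 of H (binary 1111), so error is at position 15.
Correct: flip bit 15 of r = 101010110011000 to get c = 101010110011001.


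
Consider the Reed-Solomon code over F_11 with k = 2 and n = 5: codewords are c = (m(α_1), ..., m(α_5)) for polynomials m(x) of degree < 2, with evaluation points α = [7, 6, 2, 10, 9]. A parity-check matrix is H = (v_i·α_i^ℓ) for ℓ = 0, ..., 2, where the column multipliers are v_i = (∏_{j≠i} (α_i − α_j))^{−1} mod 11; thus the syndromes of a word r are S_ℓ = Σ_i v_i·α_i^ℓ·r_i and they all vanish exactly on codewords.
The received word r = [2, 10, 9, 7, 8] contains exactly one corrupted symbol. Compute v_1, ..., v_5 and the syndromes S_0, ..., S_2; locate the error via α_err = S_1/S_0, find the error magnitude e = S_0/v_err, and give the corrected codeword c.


S = (5, 6, 5), error at position 4, error magnitude e = 7, c = [2, 10, 9, 0, 8].

Step 1: column multipliers v_i = (∏_{j≠i}(α_i − α_j))^{−1} mod 11.
  i = 1 (α = 7): (7−6)(7−2)(7−10)(7−9) = 1·5·(−3)·(−2) = 30 ≡ 8, so v_1 = 8^{−1} = 7 (mod 11).
  i = 2 (α = 6): (6−7)(6−2)(6−10)(6−9) = (−1)·4·(−4)·(−3) = −48 ≡ 7, so v_2 = 7^{−1} = 8 (mod 11).
  i = 3 (α = 2): (2−7)(2−6)(2−10)(2−9) = (−5)·(−4)·(−8)·(−7) = 1120 ≡ 9, so v_3 = 9^{−1} = 5 (mod 11).
  i = 4 (α = 10): (10−7)(10−6)(10−2)(10−9) = 3·4·8·1 = 96 ≡ 8, so v_4 = 8^{−1} = 7 (mod 11).
  i = 5 (α = 9): (9−7)(9−6)(9−2)(9−10) = 2·3·7·(−1) = −42 ≡ 2, so v_5 = 2^{−1} = 6 (mod 11).
  v = [7, 8, 5, 7, 6].
Step 2: syndromes of r = [2, 10, 9, 7, 8] (all sums mod 11).
  S_0 = Σ v_i r_i = 7·2 + 8·10 + 5·9 + 7·7 + 6·8 = 236 ≡ 5.
  S_1 = Σ v_i α_i r_i = 7·7·2 + 8·6·10 + 5·2·9 + 7·10·7 + 6·9·8 = 1590 ≡ 6.
  α_i^2 mod 11 = [5, 3, 4, 1, 4].
  S_2 = Σ v_i α_i^2 r_i = 7·5·2 + 8·3·10 + 5·4·9 + 7·1·7 + 6·4·8 = 731 ≡ 5.
  S = (5, 6, 5) ≠ 0, so r is not a codeword (an error is present).
Step 3: locate the error. For a single error e at position i, S_ℓ = v_i·e·α_i^ℓ, so α_err = S_1/S_0.
  S_0^{−1} = 5^{−1} = 9 (mod 11), so α_err = 6·9 = 54 ≡ 10 = α_4. Error position i = 4.
  Consistency check: S_2/S_1 = 5·2 = 10 ≡ 10 = α_err ✓ (single-error assumption holds).
Step 4: error magnitude e = S_0/v_4 = S_0·∏_{j≠4}(α_4 − α_j) = 5·8 = 40 ≡ 7 (mod 11).
Step 5: correct position 4: c_4 = r_4 − e = 7 − 7 ≡ 0 (mod 11). Hence c = [2, 10, 9, 0, 8].
  Check: interpolating c through the α_i gives m(x) = 3 + 3·x (degree < 2) with m(α_i) = c_i for every i, so c is indeed a codeword.


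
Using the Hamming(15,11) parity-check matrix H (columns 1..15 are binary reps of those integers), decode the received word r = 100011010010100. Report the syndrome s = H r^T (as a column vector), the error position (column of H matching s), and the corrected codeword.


s = (1, 1, 0, 0)^T, error position = 12, corrected codeword c = 100011010011100

Compute s = H r^T mod 2 one row at a time:
  s_1 = 1 + 0 + 0 + 1 + 0 + 1 + 0 + 0 = 3 ≡ 1 (mod 2).
  s_2 = 0 + 1 + 1 + 0 + 0 + 1 + 0 + 0 = 3 ≡ 1 (mod 2).
  s_3 = 0 + 0 + 1 + 0 + 0 + 1 + 0 + 0 = 2 ≡ 0 (mod 2).
  s_4 = 1 + 0 + 1 + 0 + 0 + 1 + 1 + 0 = 4 ≡ 0 (mod 2).
s = (1, 1, 0, 0)^T — this equals column 12 of H (binary 1100), so error is at position 12.
Correct: flip bit 12 of r = 100011010010100 to get c = 100011010011100.


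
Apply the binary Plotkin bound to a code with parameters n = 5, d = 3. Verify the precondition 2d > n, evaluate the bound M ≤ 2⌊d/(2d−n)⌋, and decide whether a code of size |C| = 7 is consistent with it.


Plotkin bound M ≤ 6; given |C| = 7 > bound (violated).

Check applicability: 2d = 6, n = 5.
2d − n = 1 > 0, so Plotkin applies.
Compute d/(2d−n) = 3/1 ≈ 3.0000.
⌊d/(2d−n)⌋ = 3.
Plotkin bound: M ≤ 2·3 = 6.
Given |C| = 7, check: VIOLATED.
This |C| is above the Plotkin bound, so no binary code with n = 5, d = 3 and 7 codewords exists.


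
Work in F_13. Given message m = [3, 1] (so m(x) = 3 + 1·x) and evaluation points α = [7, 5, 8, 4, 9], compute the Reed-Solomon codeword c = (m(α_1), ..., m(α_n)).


c = [10, 8, 11, 7, 12]

Message polynomial: m(x) = 3 + 1·x (mod 13).
For each evaluation point α_i, compute m(α_i) mod 13:
  α_1 = 7: Horner steps 1 → 10, so m(7) = 10.
  α_2 = 5: Horner steps 1 → 8, so m(5) = 8.
  α_3 = 8: Horner steps 1 → 11, so m(8) = 11.
  α_4 = 4: Horner steps 1 → 7, so m(4) = 7.
  α_5 = 9: Horner steps 1 → 12, so m(9) = 12.
Codeword c = [10, 8, 11, 7, 12] ∈ F_13^5.


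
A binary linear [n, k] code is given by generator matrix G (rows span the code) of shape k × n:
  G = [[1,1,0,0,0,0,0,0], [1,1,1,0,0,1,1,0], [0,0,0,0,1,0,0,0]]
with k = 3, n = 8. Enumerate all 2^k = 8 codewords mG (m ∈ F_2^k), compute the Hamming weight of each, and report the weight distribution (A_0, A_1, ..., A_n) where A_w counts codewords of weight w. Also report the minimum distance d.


Weight distribution: A_0 = 1, A_1 = 1, A_2 = 1, A_3 = 2, A_4 = 1, A_5 = 1, A_6 = 1. Minimum distance d = 1.

Enumerate all 2^3 = 8 messages m ∈ F_2^3.
For each, compute codeword c = mG in F_2^8, then tally its weight.
  m = 000 → c = 00000000, weight = 0.
  m = 100 → c = 11000000, weight = 2.
  m = 010 → c = 11100110, weight = 5.
  m = 110 → c = 00100110, weight = 3.
  m = 001 → c = 00001000, weight = 1.
  m = 101 → c = 11001000, weight = 3.
  m = 011 → c = 11101110, weight = 6.
  m = 111 → c = 00101110, weight = 4.
Tally weights:
  weight 0: 1 codewords.
  weight 1: 1 codewords.
  weight 2: 1 codewords.
  weight 3: 2 codewords.
  weight 4: 1 codewords.
  weight 5: 1 codewords.
  weight 6: 1 codewords.
Minimum distance d = smallest w > 0 with A_w > 0 = 1.
Sanity: Σ A_w = 8 = 2^3 = 8 ✓.


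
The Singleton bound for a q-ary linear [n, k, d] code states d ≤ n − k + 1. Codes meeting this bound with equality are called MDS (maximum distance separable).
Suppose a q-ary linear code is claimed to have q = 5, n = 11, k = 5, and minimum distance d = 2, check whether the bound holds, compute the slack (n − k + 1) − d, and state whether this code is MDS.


Singleton RHS = n − k + 1 = 7, slack = 5, bound satisfied, not MDS.

Singleton bound: d ≤ n − k + 1.
Here n = 11, k = 5, so n − k + 1 = 7.
Given d = 2, check d ≤ 7: YES.
Slack = (n − k + 1) − d = 5.
The code is NOT MDS (slack = 5 > 0).
Description: the claimed parameters are [11, 5, 2]_5; such a code would be non-MDS.


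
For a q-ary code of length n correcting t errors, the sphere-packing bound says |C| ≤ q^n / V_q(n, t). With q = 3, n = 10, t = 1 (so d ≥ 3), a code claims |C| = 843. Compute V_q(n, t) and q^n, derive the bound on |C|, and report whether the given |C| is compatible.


V_q(n, t) = 21, q^n = 59049, Hamming bound = 2811, |C| = 843 ≤ bound (satisfied).

Step 1: Compute V_q(n, t) = Σ_{j=0}^1 C(n, j) (q−1)^j.
  j = 0: C(10,0)·(2)^0 = 1·1 = 1.
  j = 1: C(10,1)·(2)^1 = 10·2 = 20.
  V_q(n, t) = 1 + 20 = 21.
Step 2: q^n = 3^10 = 59049.
Step 3: Hamming bound ⌊q^n / V_q(n,t)⌋ = ⌊59049/21⌋ = 2811.
Step 4: Compare |C| = 843 to 2811: satisfied.
The claimed |C| lies below the Hamming bound.


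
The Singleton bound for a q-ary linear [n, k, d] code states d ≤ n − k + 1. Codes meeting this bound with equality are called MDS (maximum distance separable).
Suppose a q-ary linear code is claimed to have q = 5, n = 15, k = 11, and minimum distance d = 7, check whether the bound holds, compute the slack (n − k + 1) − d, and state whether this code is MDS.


Singleton RHS = n − k + 1 = 5, slack = -2, bound violated (no such code; not MDS).

Singleton bound: d ≤ n − k + 1.
Here n = 15, k = 11, so n − k + 1 = 5.
Given d = 7, check d ≤ 5: NO.
Slack = (n − k + 1) − d = -2.
The slack is negative: d = 7 exceeds n − k + 1 = 5 by 2, so the Singleton bound is violated and no linear [15, 11, 7]_5 code can exist. In particular it is not MDS (MDS requires d = n − k + 1 exactly).
Description: the claimed parameters are [15, 11, 7]_5; such a code would be impossible (violates the Singleton bound).


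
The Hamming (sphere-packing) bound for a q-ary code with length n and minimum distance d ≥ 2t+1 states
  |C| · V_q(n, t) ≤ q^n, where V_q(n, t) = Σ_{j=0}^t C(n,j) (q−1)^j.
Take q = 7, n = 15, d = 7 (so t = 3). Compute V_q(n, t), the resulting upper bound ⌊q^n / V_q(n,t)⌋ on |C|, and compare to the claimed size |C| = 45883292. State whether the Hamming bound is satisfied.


V_q(n, t) = 102151, q^n = 4747561509943, Hamming bound = 46475918, |C| = 45883292 ≤ bound (satisfied).

Step 1: Compute V_q(n, t) = Σ_{j=0}^3 C(n, j) (q−1)^j.
  j = 0: C(15,0)·(6)^0 = 1·1 = 1.
  j = 1: C(15,1)·(6)^1 = 15·6 = 90.
  j = 2: C(15,2)·(6)^2 = 105·36 = 3780.
  j = 3: C(15,3)·(6)^3 = 455·216 = 98280.
  V_q(n, t) = 1 + 90 + 3780 + 98280 = 102151.
Step 2: q^n = 7^15 = 4747561509943.
Step 3: Hamming bound ⌊q^n / V_q(n,t)⌋ = ⌊4747561509943/102151⌋ = 46475918.
Step 4: Compare |C| = 45883292 to 46475918: satisfied.
The claimed |C| lies below the Hamming bound.


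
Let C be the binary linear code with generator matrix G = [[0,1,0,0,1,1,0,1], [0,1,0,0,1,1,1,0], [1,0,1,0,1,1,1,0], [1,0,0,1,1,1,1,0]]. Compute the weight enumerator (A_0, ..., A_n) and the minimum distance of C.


Weight distribution: A_0 = 1, A_2 = 2, A_3 = 2, A_4 = 3, A_5 = 6, A_6 = 2. Minimum distance d = 2.

Enumerate all 2^4 = 16 messages m ∈ F_2^4.
For each, compute codeword c = mG in F_2^8, then tally its weight.
  m = 0000 → c = 00000000, weight = 0.
  m = 1000 → c = 01001101, weight = 4.
  m = 0100 → c = 01001110, weight = 4.
  m = 1100 → c = 00000011, weight = 2.
  m = 0010 → c = 10101110, weight = 5.
  m = 1010 → c = 11100011, weight = 5.
  m = 0110 → c = 11100000, weight = 3.
  m = 1110 → c = 10101101, weight = 5.
  m = 0001 → c = 10011110, weight = 5.
  m = 1001 → c = 11010011, weight = 5.
  m = 0101 → c = 11010000, weight = 3.
  m = 1101 → c = 10011101, weight = 5.
  m = 0011 → c = 00110000, weight = 2.
  m = 1011 → c = 01111101, weight = 6.
  m = 0111 → c = 01111110, weight = 6.
  m = 1111 → c = 00110011, weight = 4.
Tally weights:
  weight 0: 1 codewords.
  weight 2: 2 codewords.
  weight 3: 2 codewords.
  weight 4: 3 codewords.
  weight 5: 6 codewords.
  weight 6: 2 codewords.
Minimum distance d = smallest w > 0 with A_w > 0 = 2.
Sanity: Σ A_w = 16 = 2^4 = 16 ✓.
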